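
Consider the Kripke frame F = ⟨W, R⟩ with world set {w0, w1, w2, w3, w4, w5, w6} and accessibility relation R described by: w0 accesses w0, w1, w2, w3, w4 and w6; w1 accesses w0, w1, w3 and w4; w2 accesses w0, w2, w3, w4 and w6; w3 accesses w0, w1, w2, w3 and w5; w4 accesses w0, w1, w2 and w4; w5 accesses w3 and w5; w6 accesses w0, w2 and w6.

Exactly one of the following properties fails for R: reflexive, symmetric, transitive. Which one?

transitive

Reflexive: yes — every world is R-related to itself.
Symmetric: yes — every pair in R has its reverse in R.
Transitive: no — w0 R w3 and w3 R w5, but not w0 R w5.
Only transitive fails.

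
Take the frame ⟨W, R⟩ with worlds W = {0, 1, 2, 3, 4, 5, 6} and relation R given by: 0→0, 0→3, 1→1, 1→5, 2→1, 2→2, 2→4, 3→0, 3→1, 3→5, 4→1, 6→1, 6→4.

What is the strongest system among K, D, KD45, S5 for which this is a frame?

K

Serial (axiom D): no — 5 has no R-successor.
Transitive (axiom 4): no — 0 R 3 and 3 R 1, but not 0 R 1.
Euclidean (axiom 5): no — 2 R 1 and 2 R 4, but not 1 R 4.
Reflexive (axiom T): no — 3 is not related to itself.
So F validates K; D would additionally require R to be serial. The strongest is K.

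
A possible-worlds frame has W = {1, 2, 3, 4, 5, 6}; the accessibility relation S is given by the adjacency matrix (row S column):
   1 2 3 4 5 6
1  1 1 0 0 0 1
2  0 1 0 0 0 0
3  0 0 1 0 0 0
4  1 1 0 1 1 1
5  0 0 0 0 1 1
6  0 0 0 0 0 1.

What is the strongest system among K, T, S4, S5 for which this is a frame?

Reflexive (axiom T): yes — every world is S-related to itself.
Transitive (axiom 4): yes — every two-step S-path is closed by a direct edge.
Euclidean (axiom 5): no — 1 S 2 and 1 S 6, but not 2 S 6.
So F validates K, T, S4; S5 would additionally require S to be Euclidean. The strongest is S4.

S4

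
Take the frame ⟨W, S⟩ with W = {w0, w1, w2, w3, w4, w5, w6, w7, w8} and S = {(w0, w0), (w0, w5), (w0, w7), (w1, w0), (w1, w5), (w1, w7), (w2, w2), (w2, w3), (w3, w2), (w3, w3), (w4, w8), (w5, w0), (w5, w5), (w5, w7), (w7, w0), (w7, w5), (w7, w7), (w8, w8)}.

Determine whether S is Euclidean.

Euclidean: yes — any two successors of a common world are S-related.

Yes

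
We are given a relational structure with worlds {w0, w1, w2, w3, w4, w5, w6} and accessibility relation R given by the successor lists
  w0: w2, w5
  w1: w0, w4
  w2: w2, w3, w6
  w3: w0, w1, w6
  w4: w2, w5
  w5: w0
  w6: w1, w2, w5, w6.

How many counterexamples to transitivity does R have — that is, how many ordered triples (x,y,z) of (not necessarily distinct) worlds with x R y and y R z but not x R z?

25

Enumerating: (w0,w2,w3), (w0,w2,w6), (w0,w5,w0), (w1,w0,w2), (w1,w0,w5), (w1,w4,w2), (w1,w4,w5), (w2,w3,w0), (w2,w3,w1), (w2,w6,w1), (w2,w6,w5), (w3,w0,w2), … and 13 more.
Total: 25.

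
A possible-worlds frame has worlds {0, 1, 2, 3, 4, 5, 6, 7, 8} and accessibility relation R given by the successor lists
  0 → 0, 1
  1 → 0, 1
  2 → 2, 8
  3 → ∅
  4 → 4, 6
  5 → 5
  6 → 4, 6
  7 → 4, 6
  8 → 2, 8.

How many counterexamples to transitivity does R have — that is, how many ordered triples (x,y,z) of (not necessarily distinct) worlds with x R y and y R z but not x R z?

R is transitive; there are no such tuples.

0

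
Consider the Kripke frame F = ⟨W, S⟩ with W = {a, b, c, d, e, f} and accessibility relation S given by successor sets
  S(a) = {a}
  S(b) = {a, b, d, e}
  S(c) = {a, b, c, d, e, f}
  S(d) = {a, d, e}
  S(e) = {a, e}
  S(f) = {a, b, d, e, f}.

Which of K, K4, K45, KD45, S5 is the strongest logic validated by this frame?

Transitive (axiom 4): yes — every two-step S-path is closed by a direct edge.
Euclidean (axiom 5): no — b S a and b S d, but not a S d.
Serial (axiom D): yes — every world has a successor (e.g. a S a).
Reflexive (axiom T): yes — every world is S-related to itself.
So F validates K, K4; K45 would additionally require S to be Euclidean. The strongest is K4.

K4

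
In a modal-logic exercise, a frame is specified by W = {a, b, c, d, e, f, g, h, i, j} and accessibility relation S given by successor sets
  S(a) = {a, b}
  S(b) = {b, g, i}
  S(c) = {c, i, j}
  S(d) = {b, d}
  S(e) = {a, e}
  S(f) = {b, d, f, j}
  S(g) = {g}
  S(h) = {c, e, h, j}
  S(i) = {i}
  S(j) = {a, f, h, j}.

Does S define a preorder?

Reflexive: yes — every world is S-related to itself.
Transitive: no — a S b and b S g, but not a S g.
So S is not a preorder.

No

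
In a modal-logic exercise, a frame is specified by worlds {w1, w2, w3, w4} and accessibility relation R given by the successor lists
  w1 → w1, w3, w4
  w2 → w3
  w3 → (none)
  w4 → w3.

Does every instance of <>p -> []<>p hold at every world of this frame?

Axiom 5 corresponds to the accessibility relation being Euclidean.
Euclidean: no — w1 R w3 and w1 R w4, but not w3 R w4.

No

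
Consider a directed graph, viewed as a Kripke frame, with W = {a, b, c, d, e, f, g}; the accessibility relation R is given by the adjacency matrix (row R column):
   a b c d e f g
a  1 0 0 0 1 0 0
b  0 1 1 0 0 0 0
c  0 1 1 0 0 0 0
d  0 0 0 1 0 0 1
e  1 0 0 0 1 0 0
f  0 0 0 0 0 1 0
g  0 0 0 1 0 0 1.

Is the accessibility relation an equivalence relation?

Reflexive: yes — every world is R-related to itself.
Symmetric: yes — every pair in R has its reverse in R.
Transitive: yes — every two-step R-path is closed by a direct edge.
So R is an equivalence relation.

Yes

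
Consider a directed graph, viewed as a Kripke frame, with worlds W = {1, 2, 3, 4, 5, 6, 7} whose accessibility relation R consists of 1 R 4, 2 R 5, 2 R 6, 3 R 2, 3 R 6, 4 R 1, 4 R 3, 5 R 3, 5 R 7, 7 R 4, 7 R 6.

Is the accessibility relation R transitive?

Transitive: no — 1 R 4 and 4 R 3, but not 1 R 3.

No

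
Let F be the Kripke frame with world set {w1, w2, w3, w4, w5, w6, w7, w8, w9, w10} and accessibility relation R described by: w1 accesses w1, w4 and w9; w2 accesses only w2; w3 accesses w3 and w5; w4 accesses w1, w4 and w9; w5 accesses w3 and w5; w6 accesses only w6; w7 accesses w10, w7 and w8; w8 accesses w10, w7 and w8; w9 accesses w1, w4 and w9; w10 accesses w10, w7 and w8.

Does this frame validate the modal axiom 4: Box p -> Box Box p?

Yes

Axiom 4 corresponds to the accessibility relation being transitive.
Transitive: yes — every two-step R-path is closed by a direct edge.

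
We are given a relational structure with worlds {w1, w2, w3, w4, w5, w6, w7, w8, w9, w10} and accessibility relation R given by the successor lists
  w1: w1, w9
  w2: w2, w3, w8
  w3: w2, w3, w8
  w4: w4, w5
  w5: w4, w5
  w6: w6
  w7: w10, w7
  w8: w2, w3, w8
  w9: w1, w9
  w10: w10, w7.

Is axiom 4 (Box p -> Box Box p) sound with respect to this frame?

Yes

The schema 4 characterises exactly the transitive frames.
Transitive: yes — every two-step R-path is closed by a direct edge.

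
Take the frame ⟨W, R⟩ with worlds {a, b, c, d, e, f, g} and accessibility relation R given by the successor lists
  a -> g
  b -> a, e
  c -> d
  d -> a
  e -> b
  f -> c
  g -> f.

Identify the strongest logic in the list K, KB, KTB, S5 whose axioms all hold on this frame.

Symmetric (axiom B): no — a R g but not g R a.
Reflexive (axiom T): no — a is not related to itself.
Euclidean (axiom 5): no — b R a and b R e, but not a R e.
So F validates K; KB would additionally require R to be symmetric. The strongest is K.

K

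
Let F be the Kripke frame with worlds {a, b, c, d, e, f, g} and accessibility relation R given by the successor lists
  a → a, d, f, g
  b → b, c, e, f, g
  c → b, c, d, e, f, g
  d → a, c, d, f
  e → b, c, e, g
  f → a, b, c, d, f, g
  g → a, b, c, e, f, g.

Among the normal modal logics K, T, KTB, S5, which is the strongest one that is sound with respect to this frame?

Reflexive (axiom T): yes — every world is R-related to itself.
Symmetric (axiom B): yes — every pair in R has its reverse in R.
Euclidean (axiom 5): no — a R d and a R g, but not d R g.
So F validates K, T, KTB; S5 would additionally require R to be Euclidean. The strongest is KTB.

KTB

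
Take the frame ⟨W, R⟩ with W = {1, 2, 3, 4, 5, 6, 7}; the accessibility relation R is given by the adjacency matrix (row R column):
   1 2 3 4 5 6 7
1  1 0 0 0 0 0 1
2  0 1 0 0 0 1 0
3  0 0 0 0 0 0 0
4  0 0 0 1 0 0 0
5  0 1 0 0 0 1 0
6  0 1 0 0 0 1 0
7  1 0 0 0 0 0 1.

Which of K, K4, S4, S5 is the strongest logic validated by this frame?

K4

Transitive (axiom 4): yes — every two-step R-path is closed by a direct edge.
Reflexive (axiom T): no — 3 is not related to itself.
Euclidean (axiom 5): yes — any two successors of a common world are R-related.
So F validates K, K4; S4 would additionally require R to be reflexive. The strongest is K4.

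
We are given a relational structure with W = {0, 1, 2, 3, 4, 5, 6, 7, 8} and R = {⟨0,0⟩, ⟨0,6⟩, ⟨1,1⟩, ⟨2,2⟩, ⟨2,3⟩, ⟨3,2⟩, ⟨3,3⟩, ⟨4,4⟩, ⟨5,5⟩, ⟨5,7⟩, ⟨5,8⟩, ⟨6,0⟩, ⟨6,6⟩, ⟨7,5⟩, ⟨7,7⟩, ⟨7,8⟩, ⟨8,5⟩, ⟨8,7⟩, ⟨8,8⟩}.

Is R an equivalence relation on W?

Reflexive: yes — every world is R-related to itself.
Symmetric: yes — every pair in R has its reverse in R.
Transitive: yes — every two-step R-path is closed by a direct edge.
So R is an equivalence relation.

Yes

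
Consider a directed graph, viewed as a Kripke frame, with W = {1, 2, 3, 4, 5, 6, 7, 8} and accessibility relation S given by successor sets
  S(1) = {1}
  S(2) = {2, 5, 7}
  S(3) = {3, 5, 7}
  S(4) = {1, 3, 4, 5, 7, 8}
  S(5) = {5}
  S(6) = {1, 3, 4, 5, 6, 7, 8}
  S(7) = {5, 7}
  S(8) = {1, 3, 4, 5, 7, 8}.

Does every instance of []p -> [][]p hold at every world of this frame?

Yes

By correspondence theory, 4 is valid on a frame iff S is transitive.
Transitive: yes — every two-step S-path is closed by a direct edge.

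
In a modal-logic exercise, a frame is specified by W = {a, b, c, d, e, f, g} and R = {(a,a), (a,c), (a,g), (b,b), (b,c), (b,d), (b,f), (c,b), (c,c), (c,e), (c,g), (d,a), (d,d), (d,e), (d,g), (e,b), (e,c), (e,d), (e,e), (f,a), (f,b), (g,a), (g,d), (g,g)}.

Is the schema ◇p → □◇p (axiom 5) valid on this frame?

No

Axiom 5 corresponds to the accessibility relation being Euclidean.
Euclidean: no — a R g and a R c, but not g R c.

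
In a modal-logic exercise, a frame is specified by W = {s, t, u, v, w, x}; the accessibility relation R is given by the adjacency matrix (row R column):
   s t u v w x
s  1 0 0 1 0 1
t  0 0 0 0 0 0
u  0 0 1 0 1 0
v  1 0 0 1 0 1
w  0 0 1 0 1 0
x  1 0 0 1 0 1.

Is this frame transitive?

Transitive: yes — every two-step R-path is closed by a direct edge.

Yes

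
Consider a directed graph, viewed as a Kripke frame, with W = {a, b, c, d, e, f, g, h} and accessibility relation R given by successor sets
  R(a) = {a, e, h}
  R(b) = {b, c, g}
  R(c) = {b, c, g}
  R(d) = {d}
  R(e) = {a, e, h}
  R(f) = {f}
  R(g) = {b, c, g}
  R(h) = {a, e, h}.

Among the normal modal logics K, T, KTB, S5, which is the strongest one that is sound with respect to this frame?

Reflexive (axiom T): yes — every world is R-related to itself.
Symmetric (axiom B): yes — every pair in R has its reverse in R.
Euclidean (axiom 5): yes — any two successors of a common world are R-related.
So F validates K, T, KTB, S5. The strongest is S5.

S5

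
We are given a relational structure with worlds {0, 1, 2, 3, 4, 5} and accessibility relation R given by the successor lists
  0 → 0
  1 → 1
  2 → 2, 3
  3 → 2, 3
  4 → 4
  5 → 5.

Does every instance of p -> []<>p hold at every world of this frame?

Yes

The schema B characterises exactly the symmetric frames.
Symmetric: yes — every pair in R has its reverse in R.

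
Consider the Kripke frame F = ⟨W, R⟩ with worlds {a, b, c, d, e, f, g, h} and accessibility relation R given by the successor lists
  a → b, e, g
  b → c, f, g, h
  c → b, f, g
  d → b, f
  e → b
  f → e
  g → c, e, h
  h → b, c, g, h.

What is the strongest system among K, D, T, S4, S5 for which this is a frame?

Serial (axiom D): yes — every world has a successor (e.g. a R b).
Reflexive (axiom T): no — a is not related to itself.
Transitive (axiom 4): no — a R b and b R c, but not a R c.
Euclidean (axiom 5): no — a R b and a R e, but not b R e.
So F validates K, D; T would additionally require R to be reflexive. The strongest is D.

D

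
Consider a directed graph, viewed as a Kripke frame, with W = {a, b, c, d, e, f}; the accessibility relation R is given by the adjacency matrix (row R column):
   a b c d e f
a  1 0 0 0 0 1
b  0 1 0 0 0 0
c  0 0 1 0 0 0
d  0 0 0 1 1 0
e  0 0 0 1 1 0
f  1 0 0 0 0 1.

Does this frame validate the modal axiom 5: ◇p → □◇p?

Yes

By correspondence theory, 5 is valid on a frame iff R is Euclidean.
Euclidean: yes — any two successors of a common world are R-related.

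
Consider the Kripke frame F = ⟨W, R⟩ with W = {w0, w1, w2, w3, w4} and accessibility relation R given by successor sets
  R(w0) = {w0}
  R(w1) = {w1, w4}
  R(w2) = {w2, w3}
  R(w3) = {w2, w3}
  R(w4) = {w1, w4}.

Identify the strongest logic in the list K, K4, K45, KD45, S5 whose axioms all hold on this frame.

S5

Transitive (axiom 4): yes — every two-step R-path is closed by a direct edge.
Euclidean (axiom 5): yes — any two successors of a common world are R-related.
Serial (axiom D): yes — every world has a successor (e.g. w0 R w0).
Reflexive (axiom T): yes — every world is R-related to itself.
So F validates K, K4, K45, KD45, S5. The strongest is S5.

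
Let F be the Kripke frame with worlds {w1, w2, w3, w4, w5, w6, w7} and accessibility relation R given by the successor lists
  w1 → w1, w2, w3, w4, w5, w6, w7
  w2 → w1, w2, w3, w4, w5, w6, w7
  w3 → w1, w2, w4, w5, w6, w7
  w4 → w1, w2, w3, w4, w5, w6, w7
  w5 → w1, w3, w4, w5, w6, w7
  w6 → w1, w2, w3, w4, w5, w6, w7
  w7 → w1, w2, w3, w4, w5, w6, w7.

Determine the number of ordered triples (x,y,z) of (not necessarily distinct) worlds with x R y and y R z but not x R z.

Enumerating: (w3,w1,w3), (w3,w2,w3), (w3,w4,w3), (w3,w5,w3), (w3,w6,w3), (w3,w7,w3), (w5,w1,w2), (w5,w3,w2), (w5,w4,w2), (w5,w6,w2), (w5,w7,w2).

11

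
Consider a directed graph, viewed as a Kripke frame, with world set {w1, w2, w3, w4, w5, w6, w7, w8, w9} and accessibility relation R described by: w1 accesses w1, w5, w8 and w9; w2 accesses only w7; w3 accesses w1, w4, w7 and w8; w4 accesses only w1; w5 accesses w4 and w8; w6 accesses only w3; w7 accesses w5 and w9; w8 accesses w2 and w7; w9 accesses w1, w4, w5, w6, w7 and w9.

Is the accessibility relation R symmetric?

Symmetric: no — w1 R w5 but not w5 R w1.

No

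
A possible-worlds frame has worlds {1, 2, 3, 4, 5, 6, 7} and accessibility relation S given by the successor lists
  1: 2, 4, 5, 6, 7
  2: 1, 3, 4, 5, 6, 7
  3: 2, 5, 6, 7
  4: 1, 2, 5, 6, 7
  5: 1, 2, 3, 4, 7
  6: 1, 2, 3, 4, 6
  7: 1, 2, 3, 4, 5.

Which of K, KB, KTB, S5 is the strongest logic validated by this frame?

Symmetric (axiom B): yes — every pair in S has its reverse in S.
Reflexive (axiom T): no — 1 is not related to itself.
Euclidean (axiom 5): no — 1 S 5 and 1 S 6, but not 5 S 6.
So F validates K, KB; KTB would additionally require S to be reflexive. The strongest is KB.

KB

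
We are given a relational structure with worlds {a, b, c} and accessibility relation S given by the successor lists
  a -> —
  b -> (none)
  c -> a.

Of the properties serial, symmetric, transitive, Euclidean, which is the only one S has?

Serial: no — a has no S-successor.
Symmetric: no — c S a but not a S c.
Transitive: yes — every two-step S-path is closed by a direct edge.
Euclidean: no — c S a and c S a, but not a S a.
Only transitive holds.

transitive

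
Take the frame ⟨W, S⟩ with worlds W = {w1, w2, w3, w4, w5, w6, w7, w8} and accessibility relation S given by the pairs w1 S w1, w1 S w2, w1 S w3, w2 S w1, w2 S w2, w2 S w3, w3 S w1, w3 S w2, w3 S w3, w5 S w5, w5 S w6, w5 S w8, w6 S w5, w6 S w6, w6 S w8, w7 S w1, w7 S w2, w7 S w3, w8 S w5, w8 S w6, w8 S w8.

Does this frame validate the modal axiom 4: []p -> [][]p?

The schema 4 characterises exactly the transitive frames.
Transitive: yes — every two-step S-path is closed by a direct edge.

Yes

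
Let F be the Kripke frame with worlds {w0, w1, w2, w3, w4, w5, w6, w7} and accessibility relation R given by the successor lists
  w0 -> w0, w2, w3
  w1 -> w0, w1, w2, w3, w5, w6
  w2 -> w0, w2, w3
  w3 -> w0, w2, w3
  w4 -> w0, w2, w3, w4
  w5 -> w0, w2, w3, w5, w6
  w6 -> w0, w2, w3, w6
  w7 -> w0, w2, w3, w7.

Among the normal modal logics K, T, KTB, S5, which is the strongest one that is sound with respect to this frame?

T

Reflexive (axiom T): yes — every world is R-related to itself.
Symmetric (axiom B): no — w1 R w0 but not w0 R w1.
Euclidean (axiom 5): no — w1 R w0 and w1 R w5, but not w0 R w5.
So F validates K, T; KTB would additionally require R to be symmetric. The strongest is T.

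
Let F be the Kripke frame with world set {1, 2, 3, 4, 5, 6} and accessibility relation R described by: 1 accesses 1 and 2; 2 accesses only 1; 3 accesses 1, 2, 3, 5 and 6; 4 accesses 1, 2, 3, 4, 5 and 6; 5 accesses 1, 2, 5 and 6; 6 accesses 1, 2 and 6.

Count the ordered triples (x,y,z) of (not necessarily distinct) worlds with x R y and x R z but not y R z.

Enumerating: (1,2,2), (3,1,3), (3,1,5), (3,1,6), (3,2,2), (3,2,3), (3,2,5), (3,2,6), (3,5,3), (3,6,3), (3,6,5), (4,1,3), … and 23 more.
Total: 35.

35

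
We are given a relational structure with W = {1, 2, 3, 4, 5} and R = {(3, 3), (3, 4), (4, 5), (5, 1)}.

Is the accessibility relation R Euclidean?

Euclidean: no — 3 R 4 and 3 R 3, but not 4 R 3.

No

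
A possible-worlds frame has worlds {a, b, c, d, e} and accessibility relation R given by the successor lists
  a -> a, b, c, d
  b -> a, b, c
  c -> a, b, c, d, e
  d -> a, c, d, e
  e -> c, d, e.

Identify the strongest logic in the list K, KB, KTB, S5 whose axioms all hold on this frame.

Symmetric (axiom B): yes — every pair in R has its reverse in R.
Reflexive (axiom T): yes — every world is R-related to itself.
Euclidean (axiom 5): no — a R b and a R d, but not b R d.
So F validates K, KB, KTB; S5 would additionally require R to be Euclidean. The strongest is KTB.

KTB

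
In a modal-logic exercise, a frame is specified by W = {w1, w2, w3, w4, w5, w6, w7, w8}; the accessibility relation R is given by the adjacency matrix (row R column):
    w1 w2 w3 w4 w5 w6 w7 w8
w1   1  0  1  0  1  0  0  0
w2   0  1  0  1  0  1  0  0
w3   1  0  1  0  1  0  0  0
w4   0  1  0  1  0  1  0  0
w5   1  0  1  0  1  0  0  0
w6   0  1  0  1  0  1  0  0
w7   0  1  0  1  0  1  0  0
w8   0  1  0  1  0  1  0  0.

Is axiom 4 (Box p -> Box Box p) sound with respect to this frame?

Yes

Axiom 4 corresponds to the accessibility relation being transitive.
Transitive: yes — every two-step R-path is closed by a direct edge.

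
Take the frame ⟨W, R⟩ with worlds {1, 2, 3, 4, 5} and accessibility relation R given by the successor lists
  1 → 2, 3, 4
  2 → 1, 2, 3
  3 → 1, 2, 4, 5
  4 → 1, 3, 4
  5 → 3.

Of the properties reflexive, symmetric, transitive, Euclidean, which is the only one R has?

Reflexive: no — 1 is not related to itself.
Symmetric: yes — every pair in R has its reverse in R.
Transitive: no — 1 R 3 and 3 R 5, but not 1 R 5.
Euclidean: no — 1 R 2 and 1 R 4, but not 2 R 4.
Only symmetric holds.

symmetric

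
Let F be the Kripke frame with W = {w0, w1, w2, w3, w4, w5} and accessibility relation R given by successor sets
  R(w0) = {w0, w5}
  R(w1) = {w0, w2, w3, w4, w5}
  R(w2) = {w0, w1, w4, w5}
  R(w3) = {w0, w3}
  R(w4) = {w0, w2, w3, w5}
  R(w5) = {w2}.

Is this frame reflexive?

No

Reflexive: no — w1 is not related to itself.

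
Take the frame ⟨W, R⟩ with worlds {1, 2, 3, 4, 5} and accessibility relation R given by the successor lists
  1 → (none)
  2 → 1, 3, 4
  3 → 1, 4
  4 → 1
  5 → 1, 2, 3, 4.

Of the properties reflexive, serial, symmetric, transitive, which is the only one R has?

transitive

Reflexive: no — 1 is not related to itself.
Serial: no — 1 has no R-successor.
Symmetric: no — 2 R 1 but not 1 R 2.
Transitive: yes — every two-step R-path is closed by a direct edge.
Only transitive holds.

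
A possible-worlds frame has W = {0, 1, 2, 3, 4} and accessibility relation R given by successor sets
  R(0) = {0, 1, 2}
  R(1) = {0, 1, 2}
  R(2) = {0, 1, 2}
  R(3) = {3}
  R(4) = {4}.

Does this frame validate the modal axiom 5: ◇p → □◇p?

By correspondence theory, 5 is valid on a frame iff R is Euclidean.
Euclidean: yes — any two successors of a common world are R-related.

Yes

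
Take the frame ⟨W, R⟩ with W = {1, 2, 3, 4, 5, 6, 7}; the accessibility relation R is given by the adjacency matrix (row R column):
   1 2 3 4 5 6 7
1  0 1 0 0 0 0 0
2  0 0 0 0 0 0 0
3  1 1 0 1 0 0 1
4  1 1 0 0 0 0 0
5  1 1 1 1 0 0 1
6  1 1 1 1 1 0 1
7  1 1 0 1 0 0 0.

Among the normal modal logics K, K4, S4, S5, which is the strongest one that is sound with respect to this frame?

K4

Transitive (axiom 4): yes — every two-step R-path is closed by a direct edge.
Reflexive (axiom T): no — 1 is not related to itself.
Euclidean (axiom 5): no — 3 R 1 and 3 R 4, but not 1 R 4.
So F validates K, K4; S4 would additionally require R to be reflexive. The strongest is K4.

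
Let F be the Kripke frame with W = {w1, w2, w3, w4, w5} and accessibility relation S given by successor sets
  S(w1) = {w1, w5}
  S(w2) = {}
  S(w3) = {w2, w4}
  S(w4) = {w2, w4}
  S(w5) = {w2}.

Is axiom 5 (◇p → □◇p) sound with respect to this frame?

No

Axiom 5 corresponds to the accessibility relation being Euclidean.
Euclidean: no — w3 S w2 and w3 S w4, but not w2 S w4.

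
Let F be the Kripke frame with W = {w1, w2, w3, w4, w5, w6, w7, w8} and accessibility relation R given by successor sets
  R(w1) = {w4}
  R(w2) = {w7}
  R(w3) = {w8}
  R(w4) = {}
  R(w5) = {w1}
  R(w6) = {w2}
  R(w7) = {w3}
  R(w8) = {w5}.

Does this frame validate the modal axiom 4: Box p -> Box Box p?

The schema 4 characterises exactly the transitive frames.
Transitive: no — w2 R w7 and w7 R w3, but not w2 R w3.

No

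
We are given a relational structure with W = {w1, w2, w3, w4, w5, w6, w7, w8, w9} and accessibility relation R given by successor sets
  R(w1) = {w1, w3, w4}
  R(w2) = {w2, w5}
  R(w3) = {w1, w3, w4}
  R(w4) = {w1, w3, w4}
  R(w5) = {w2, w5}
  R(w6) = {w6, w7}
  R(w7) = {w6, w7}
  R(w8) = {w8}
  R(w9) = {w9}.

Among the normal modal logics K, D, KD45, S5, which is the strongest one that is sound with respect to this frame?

S5

Serial (axiom D): yes — every world has a successor (e.g. w1 R w1).
Transitive (axiom 4): yes — every two-step R-path is closed by a direct edge.
Euclidean (axiom 5): yes — any two successors of a common world are R-related.
Reflexive (axiom T): yes — every world is R-related to itself.
So F validates K, D, KD45, S5. The strongest is S5.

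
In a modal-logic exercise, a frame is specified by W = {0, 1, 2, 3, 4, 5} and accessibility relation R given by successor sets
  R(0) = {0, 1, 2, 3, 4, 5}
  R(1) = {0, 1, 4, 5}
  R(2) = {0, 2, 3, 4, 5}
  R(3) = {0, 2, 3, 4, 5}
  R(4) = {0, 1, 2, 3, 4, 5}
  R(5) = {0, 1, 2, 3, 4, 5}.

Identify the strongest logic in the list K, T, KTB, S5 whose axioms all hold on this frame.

Reflexive (axiom T): yes — every world is R-related to itself.
Symmetric (axiom B): yes — every pair in R has its reverse in R.
Euclidean (axiom 5): no — 0 R 1 and 0 R 2, but not 1 R 2.
So F validates K, T, KTB; S5 would additionally require R to be Euclidean. The strongest is KTB.

KTB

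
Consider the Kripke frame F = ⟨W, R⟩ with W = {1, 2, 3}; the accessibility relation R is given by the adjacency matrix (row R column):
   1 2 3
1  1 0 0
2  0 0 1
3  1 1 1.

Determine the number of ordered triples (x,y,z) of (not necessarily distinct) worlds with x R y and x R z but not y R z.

Enumerating: (3,1,2), (3,1,3), (3,2,1), (3,2,2).

4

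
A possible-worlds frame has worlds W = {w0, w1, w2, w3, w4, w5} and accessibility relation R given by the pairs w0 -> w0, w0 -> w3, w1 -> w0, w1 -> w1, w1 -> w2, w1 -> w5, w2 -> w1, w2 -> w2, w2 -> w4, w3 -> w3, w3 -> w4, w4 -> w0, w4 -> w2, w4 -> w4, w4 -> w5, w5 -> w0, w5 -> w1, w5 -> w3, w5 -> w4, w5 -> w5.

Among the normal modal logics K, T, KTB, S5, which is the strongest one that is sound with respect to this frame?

T

Reflexive (axiom T): yes — every world is R-related to itself.
Symmetric (axiom B): no — w0 R w3 but not w3 R w0.
Euclidean (axiom 5): no — w1 R w0 and w1 R w2, but not w0 R w2.
So F validates K, T; KTB would additionally require R to be symmetric. The strongest is T.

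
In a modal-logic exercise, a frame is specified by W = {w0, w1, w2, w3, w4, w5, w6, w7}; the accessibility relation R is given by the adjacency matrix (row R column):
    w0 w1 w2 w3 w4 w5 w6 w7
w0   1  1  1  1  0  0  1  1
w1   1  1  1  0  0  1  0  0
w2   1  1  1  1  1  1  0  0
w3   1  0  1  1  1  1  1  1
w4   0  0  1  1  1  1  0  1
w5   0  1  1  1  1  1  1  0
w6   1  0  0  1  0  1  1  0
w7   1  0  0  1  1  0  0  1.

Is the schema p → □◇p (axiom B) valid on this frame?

Axiom B corresponds to the accessibility relation being symmetric.
Symmetric: yes — every pair in R has its reverse in R.

Yes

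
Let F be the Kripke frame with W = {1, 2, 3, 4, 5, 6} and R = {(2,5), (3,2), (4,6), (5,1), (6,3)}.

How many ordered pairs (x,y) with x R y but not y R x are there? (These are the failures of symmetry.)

Enumerating: (2,5), (3,2), (4,6), (5,1), (6,3).

5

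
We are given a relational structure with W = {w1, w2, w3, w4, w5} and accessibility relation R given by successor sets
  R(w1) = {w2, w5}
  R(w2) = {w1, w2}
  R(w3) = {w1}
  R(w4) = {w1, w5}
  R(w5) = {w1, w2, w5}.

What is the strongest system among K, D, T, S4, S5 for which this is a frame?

D

Serial (axiom D): yes — every world has a successor (e.g. w1 R w2).
Reflexive (axiom T): no — w1 is not related to itself.
Transitive (axiom 4): no — w2 R w1 and w1 R w5, but not w2 R w5.
Euclidean (axiom 5): no — w1 R w2 and w1 R w5, but not w2 R w5.
So F validates K, D; T would additionally require R to be reflexive. The strongest is D.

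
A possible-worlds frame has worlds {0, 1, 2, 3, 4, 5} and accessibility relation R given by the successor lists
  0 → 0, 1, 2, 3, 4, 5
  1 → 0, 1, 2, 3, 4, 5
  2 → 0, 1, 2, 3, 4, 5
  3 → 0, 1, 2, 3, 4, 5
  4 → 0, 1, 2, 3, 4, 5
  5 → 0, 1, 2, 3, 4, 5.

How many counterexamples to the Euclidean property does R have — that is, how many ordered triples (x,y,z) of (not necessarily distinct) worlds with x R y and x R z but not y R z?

0

R is Euclidean; there are no such tuples.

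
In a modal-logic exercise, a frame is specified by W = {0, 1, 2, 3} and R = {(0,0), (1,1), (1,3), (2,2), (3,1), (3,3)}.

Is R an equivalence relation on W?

Reflexive: yes — every world is R-related to itself.
Symmetric: yes — every pair in R has its reverse in R.
Transitive: yes — every two-step R-path is closed by a direct edge.
So R is an equivalence relation.

Yes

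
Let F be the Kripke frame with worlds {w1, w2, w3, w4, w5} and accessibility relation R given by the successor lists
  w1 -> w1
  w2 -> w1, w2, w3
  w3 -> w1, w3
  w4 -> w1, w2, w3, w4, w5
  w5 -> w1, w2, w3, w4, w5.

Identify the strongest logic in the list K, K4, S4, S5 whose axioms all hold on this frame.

S4

Transitive (axiom 4): yes — every two-step R-path is closed by a direct edge.
Reflexive (axiom T): yes — every world is R-related to itself.
Euclidean (axiom 5): no — w2 R w1 and w2 R w3, but not w1 R w3.
So F validates K, K4, S4; S5 would additionally require R to be Euclidean. The strongest is S4.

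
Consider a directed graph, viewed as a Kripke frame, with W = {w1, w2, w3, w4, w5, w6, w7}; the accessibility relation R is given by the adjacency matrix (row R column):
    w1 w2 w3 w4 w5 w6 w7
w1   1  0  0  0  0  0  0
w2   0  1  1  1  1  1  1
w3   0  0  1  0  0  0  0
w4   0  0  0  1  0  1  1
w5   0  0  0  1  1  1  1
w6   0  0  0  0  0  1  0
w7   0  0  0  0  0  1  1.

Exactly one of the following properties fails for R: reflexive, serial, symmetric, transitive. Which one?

Reflexive: yes — every world is R-related to itself.
Serial: yes — every world has a successor (e.g. w1 R w1).
Symmetric: no — w2 R w3 but not w3 R w2.
Transitive: yes — every two-step R-path is closed by a direct edge.
Only symmetric fails.

symmetric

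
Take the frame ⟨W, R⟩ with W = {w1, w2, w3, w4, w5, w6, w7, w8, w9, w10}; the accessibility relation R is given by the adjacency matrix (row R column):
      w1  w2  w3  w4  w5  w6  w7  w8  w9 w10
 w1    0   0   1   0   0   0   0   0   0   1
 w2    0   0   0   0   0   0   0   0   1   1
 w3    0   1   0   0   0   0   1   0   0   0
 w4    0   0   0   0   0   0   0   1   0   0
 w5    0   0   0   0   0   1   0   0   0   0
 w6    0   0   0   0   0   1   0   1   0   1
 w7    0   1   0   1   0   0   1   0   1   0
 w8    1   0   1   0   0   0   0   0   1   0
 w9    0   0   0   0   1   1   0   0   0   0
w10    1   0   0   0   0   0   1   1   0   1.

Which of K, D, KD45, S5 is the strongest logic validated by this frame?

D

Serial (axiom D): yes — every world has a successor (e.g. w1 R w10).
Transitive (axiom 4): no — w1 R w10 and w10 R w7, but not w1 R w7.
Euclidean (axiom 5): no — w1 R w10 and w1 R w3, but not w10 R w3.
Reflexive (axiom T): no — w1 is not related to itself.
So F validates K, D; KD45 would additionally require R to be Euclidean and transitive. The strongest is D.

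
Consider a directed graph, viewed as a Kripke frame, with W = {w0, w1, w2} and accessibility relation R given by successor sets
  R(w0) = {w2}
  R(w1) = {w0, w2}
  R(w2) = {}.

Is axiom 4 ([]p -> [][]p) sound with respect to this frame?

By correspondence theory, 4 is valid on a frame iff R is transitive.
Transitive: yes — every two-step R-path is closed by a direct edge.

Yes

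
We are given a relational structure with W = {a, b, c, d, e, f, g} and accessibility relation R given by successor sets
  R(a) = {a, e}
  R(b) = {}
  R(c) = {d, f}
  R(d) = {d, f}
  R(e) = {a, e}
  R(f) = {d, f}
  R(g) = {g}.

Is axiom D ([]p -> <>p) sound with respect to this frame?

Axiom D corresponds to the accessibility relation being serial.
Serial: no — b has no R-successor.

No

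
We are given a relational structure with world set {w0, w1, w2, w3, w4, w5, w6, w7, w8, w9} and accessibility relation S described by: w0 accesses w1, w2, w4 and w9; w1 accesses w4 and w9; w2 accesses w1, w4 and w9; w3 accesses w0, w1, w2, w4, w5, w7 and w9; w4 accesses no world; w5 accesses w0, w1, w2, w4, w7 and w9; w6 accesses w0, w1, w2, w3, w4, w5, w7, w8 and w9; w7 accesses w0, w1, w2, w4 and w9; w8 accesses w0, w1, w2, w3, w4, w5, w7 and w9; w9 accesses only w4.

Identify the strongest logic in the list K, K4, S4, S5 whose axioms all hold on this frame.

K4

Transitive (axiom 4): yes — every two-step S-path is closed by a direct edge.
Reflexive (axiom T): no — w0 is not related to itself.
Euclidean (axiom 5): no — w0 S w1 and w0 S w2, but not w1 S w2.
So F validates K, K4; S4 would additionally require S to be reflexive. The strongest is K4.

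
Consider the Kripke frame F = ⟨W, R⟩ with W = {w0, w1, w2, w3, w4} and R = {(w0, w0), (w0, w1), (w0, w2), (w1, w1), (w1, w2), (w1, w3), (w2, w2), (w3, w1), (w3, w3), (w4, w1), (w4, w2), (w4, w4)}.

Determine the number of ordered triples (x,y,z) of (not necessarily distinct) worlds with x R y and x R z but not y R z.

9

Enumerating: (w0,w1,w0), (w0,w2,w0), (w0,w2,w1), (w1,w2,w1), (w1,w2,w3), (w1,w3,w2), (w4,w1,w4), (w4,w2,w1), (w4,w2,w4).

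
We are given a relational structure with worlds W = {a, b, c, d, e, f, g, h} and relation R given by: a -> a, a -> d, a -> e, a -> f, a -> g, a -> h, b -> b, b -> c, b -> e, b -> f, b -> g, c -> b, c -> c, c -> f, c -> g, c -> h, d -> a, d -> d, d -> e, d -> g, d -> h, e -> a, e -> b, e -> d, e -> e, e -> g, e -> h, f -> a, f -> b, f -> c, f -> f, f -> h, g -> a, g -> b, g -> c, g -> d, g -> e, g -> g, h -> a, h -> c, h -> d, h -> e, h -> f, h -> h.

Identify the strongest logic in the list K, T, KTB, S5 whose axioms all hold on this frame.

Reflexive (axiom T): yes — every world is R-related to itself.
Symmetric (axiom B): yes — every pair in R has its reverse in R.
Euclidean (axiom 5): no — a R d and a R f, but not d R f.
So F validates K, T, KTB; S5 would additionally require R to be Euclidean. The strongest is KTB.

KTB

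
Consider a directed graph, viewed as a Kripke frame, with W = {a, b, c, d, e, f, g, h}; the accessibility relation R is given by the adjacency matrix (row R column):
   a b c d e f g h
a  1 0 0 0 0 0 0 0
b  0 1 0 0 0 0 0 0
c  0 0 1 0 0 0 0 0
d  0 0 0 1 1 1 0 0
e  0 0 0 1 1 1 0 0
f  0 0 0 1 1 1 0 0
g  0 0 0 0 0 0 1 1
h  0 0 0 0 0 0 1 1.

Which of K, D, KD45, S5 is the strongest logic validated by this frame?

S5

Serial (axiom D): yes — every world has a successor (e.g. a R a).
Transitive (axiom 4): yes — every two-step R-path is closed by a direct edge.
Euclidean (axiom 5): yes — any two successors of a common world are R-related.
Reflexive (axiom T): yes — every world is R-related to itself.
So F validates K, D, KD45, S5. The strongest is S5.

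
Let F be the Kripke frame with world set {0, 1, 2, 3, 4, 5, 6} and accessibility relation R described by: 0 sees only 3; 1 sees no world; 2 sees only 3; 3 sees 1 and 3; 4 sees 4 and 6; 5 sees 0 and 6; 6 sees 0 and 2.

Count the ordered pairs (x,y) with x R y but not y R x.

Enumerating: (0,3), (2,3), (3,1), (4,6), (5,0), (5,6), (6,0), (6,2).

8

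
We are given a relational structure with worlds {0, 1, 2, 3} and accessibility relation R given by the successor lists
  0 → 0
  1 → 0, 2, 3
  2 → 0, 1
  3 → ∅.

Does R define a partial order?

No

Reflexive: no — 1 is not related to itself.
Transitive: no — 2 R 1 and 1 R 3, but not 2 R 3.
Antisymmetric: no — 1 R 2 and 2 R 1 with 1 ≠ 2.
So R is not a partial order.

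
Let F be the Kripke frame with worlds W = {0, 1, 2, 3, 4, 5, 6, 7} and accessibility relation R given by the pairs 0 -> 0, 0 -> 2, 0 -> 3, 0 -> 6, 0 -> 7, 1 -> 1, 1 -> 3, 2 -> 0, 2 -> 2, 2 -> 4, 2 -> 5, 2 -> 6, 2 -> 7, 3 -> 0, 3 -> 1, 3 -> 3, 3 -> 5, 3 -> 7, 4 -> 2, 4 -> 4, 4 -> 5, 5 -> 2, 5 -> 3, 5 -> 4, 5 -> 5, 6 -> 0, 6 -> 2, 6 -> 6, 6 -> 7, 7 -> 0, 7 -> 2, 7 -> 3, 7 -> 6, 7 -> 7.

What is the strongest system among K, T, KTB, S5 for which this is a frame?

Reflexive (axiom T): yes — every world is R-related to itself.
Symmetric (axiom B): yes — every pair in R has its reverse in R.
Euclidean (axiom 5): no — 0 R 2 and 0 R 3, but not 2 R 3.
So F validates K, T, KTB; S5 would additionally require R to be Euclidean. The strongest is KTB.

KTB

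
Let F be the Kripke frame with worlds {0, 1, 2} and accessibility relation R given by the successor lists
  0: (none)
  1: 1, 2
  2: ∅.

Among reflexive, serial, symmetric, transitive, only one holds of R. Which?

Reflexive: no — 0 is not related to itself.
Serial: no — 0 has no R-successor.
Symmetric: no — 1 R 2 but not 2 R 1.
Transitive: yes — every two-step R-path is closed by a direct edge.
Only transitive holds.

transitive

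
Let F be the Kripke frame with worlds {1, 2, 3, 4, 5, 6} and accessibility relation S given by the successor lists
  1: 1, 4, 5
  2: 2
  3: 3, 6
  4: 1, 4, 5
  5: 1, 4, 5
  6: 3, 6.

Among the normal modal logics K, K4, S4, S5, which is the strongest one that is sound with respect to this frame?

S5

Transitive (axiom 4): yes — every two-step S-path is closed by a direct edge.
Reflexive (axiom T): yes — every world is S-related to itself.
Euclidean (axiom 5): yes — any two successors of a common world are S-related.
So F validates K, K4, S4, S5. The strongest is S5.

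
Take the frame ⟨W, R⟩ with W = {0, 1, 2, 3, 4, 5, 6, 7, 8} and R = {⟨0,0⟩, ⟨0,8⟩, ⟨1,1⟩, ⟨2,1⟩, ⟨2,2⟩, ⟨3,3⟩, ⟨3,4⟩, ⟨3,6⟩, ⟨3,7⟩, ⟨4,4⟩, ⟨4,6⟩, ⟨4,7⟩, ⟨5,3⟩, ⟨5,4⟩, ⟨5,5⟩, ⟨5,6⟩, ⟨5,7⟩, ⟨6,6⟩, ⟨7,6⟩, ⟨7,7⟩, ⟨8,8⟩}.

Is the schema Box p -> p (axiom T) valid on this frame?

The schema T characterises exactly the reflexive frames.
Reflexive: yes — every world is R-related to itself.

Yes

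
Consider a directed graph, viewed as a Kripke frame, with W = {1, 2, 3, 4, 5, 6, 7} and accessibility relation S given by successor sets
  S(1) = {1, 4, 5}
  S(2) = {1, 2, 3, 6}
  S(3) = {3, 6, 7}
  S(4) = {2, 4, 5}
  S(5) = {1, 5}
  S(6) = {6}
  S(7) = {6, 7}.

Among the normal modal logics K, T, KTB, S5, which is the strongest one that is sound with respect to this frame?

Reflexive (axiom T): yes — every world is S-related to itself.
Symmetric (axiom B): no — 1 S 4 but not 4 S 1.
Euclidean (axiom 5): no — 1 S 5 and 1 S 4, but not 5 S 4.
So F validates K, T; KTB would additionally require S to be symmetric. The strongest is T.

T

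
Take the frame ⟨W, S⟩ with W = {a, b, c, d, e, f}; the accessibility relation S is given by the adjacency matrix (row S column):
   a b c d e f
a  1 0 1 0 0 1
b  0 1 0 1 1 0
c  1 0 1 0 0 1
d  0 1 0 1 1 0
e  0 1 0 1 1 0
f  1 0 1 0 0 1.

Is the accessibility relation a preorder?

Yes

Reflexive: yes — every world is S-related to itself.
Transitive: yes — every two-step S-path is closed by a direct edge.
So S is a preorder.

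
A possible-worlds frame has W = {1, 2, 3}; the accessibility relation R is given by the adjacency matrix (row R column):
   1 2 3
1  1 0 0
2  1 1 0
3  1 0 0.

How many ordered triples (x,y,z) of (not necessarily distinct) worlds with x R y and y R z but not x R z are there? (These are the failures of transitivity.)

R is transitive; there are no such tuples.

0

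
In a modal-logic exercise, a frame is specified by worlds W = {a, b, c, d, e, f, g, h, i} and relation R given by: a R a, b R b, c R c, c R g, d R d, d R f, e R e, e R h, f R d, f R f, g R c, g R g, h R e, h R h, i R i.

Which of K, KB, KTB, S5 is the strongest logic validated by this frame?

Symmetric (axiom B): yes — every pair in R has its reverse in R.
Reflexive (axiom T): yes — every world is R-related to itself.
Euclidean (axiom 5): yes — any two successors of a common world are R-related.
So F validates K, KB, KTB, S5. The strongest is S5.

S5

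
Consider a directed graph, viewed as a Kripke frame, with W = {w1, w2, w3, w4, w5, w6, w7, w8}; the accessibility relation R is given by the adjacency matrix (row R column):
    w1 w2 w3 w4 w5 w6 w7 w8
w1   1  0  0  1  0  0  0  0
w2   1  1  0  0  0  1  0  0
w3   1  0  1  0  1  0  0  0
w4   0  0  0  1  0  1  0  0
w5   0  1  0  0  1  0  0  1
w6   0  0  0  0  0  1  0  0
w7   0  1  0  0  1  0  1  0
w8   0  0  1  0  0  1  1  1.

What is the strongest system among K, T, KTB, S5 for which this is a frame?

T

Reflexive (axiom T): yes — every world is R-related to itself.
Symmetric (axiom B): no — w1 R w4 but not w4 R w1.
Euclidean (axiom 5): no — w2 R w1 and w2 R w6, but not w1 R w6.
So F validates K, T; KTB would additionally require R to be symmetric. The strongest is T.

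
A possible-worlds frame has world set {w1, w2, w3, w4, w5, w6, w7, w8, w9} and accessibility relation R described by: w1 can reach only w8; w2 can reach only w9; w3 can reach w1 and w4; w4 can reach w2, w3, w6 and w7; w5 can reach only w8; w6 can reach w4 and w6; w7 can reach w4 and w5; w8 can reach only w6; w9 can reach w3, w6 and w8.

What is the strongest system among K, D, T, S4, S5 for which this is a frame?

D

Serial (axiom D): yes — every world has a successor (e.g. w1 R w8).
Reflexive (axiom T): no — w1 is not related to itself.
Transitive (axiom 4): no — w1 R w8 and w8 R w6, but not w1 R w6.
Euclidean (axiom 5): no — w3 R w1 and w3 R w4, but not w1 R w4.
So F validates K, D; T would additionally require R to be reflexive. The strongest is D.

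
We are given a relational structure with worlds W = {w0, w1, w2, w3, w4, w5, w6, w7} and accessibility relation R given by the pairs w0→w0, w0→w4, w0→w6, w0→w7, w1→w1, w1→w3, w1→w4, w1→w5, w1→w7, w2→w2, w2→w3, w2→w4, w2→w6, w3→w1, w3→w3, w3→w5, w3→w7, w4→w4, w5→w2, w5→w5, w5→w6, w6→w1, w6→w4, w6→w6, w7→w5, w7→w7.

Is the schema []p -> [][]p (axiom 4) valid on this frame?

By correspondence theory, 4 is valid on a frame iff R is transitive.
Transitive: no — w0 R w6 and w6 R w1, but not w0 R w1.

No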